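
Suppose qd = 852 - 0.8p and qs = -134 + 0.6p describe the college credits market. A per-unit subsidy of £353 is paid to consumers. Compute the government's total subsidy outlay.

Government cost = £144588.8

Pre-subsidy: 852 - 0.8p = -134 + 0.6p gives p* = 4930/7, q* = 2020/7.
With the rebate, buyers effectively pay pb = ps − 353, where ps is the price sellers receive.
Demand in terms of ps becomes qd = 852 − 0.8(ps − 353) = 1134.4 - 0.8ps. Setting this equal to supply: 1134.4 - 0.8ps = -134 + 0.6ps, so ps = 906.
Buyers pay pb = 906 − 353 = 553; q' = -134 + 0.6·906 = 409.6.
Government outlay = subsidy × quantity = 353 × 409.6 = 144588.8.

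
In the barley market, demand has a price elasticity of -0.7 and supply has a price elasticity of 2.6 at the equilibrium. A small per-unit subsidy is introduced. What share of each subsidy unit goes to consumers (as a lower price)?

Consumer share = 26/33

For a small subsidy around the equilibrium, the benefit split depends on the relative slopes, which at a point are proportional to the elasticities.
Buyer share = εs/(εs + |εd|) = 2.6/(2.6 + 0.7) = 26/33; seller share = |εd|/(εs + |εd|) = 7/33.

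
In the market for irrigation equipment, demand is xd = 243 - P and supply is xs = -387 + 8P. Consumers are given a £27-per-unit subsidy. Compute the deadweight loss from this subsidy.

Pre-subsidy: 243 - P = -387 + 8P gives P* = 70, x* = 173.
With the rebate, buyers effectively pay Pb = Ps − 27, where Ps is the price sellers receive.
Demand in terms of Ps becomes xd = 243 − 1(Ps − 27) = 270 - Ps. Setting this equal to supply: 270 - Ps = -387 + 8Ps, so Ps = 73.
Buyers pay Pb = 73 − 27 = 46; x' = -387 + 8·73 = 197.
The subsidy expands output by 197 − 173 = 24 past the efficient level; on those units the gap between marginal cost and willingness to pay runs from 0 up to 27.
DWL = ½ × 27 × 24 = 324.

Deadweight loss = £324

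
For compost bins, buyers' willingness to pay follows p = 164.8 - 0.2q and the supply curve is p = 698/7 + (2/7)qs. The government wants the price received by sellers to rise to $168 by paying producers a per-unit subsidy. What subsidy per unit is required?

At a seller price of 168, quantity supplied is -349 + 3.5·168 = 239.
Buyers absorb 239 only when they pay pb = 164.8 − 0.2·239 = 117.
s = ps − pb = 168 − 117 = 51.

Required subsidy s = $51 per unit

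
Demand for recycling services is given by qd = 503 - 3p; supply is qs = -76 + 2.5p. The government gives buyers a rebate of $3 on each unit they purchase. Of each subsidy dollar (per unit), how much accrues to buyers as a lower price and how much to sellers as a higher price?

Buyers gain 15/11 per unit; sellers gain 18/11 per unit

Pre-subsidy: 503 - 3p = -76 + 2.5p gives p* = 1158/11, q* = 2059/11.
With the rebate, buyers effectively pay pb = ps − 3, where ps is the price sellers receive.
Demand in terms of ps becomes qd = 503 − 3(ps − 3) = 512 - 3ps. Setting this equal to supply: 512 - 3ps = -76 + 2.5ps, so ps = 1176/11.
Buyers pay pb = 1176/11 − 3 = 1143/11; q' = -76 + 2.5·(1176/11) = 2104/11.
Buyers' price falls by p* − pb = 1158/11 − 1143/11 = 15/11; sellers' price rises by ps − p* = 1176/11 − 1158/11 = 18/11.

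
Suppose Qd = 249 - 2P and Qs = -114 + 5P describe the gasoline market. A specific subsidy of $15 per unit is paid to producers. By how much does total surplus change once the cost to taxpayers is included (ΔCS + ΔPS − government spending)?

Pre-subsidy: 249 - 2P = -114 + 5P gives P* = 363/7, Q* = 1017/7.
With the subsidy, sellers receive Ps = Pb + 15 for each unit, where Pb is the price buyers pay.
Supply in terms of Pb becomes Qs = -114 + 5(Pb + 15) = -39 + 5Pb. Setting this equal to demand: 249 - 2Pb = -39 + 5Pb, so Pb = 288/7.
Sellers receive Ps = 288/7 + 15 = 393/7; Q' = 249 − 2·(288/7) = 1167/7.
ΔCS = ½(1017/7 + 1167/7)(363/7 − 288/7) = 11700/7; ΔPS = ½(1017/7 + 1167/7)(393/7 − 363/7) = 4680/7.
Government spending = 15 × 1167/7 = 17505/7.
Net change = 11700/7 + 4680/7 − 17505/7 = -1125/7. The loss equals the DWL triangle ½·15·150/7.

Net change in total surplus = -1125/7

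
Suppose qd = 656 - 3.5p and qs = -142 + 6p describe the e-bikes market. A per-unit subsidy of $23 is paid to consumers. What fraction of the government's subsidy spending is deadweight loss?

DWL / government spending = 483/7844

Pre-subsidy: 656 - 3.5p = -142 + 6p gives p* = 84, q* = 362.
With the rebate, buyers effectively pay pb = ps − 23, where ps is the price sellers receive.
Demand in terms of ps becomes qd = 656 − 3.5(ps − 23) = 736.5 - 3.5ps. Setting this equal to supply: 736.5 - 3.5ps = -142 + 6ps, so ps = 1757/19.
Buyers pay pb = 1757/19 − 23 = 1320/19; q' = -142 + 6·(1757/19) = 7844/19.
ΔCS = ½(362 + 7844/19)(84 − 1320/19) = 2031636/361; ΔPS = ½(362 + 7844/19)(1757/19 − 84) = 1185121/361.
Government spending = 23 × 7844/19 = 180412/19.
DWL = ½ × 23 × (7844/19 − 362) = 11109/19; fraction = (11109/19) / (180412/19) = 483/7844.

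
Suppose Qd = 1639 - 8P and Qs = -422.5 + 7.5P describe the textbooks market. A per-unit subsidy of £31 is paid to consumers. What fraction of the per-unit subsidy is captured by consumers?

Consumer share = 15/31

Pre-subsidy: 1639 - 8P = -422.5 + 7.5P gives P* = 133, Q* = 575.
With the rebate, buyers effectively pay Pb = Ps − 31, where Ps is the price sellers receive.
Demand in terms of Ps becomes Qd = 1639 − 8(Ps − 31) = 1887 - 8Ps. Setting this equal to supply: 1887 - 8Ps = -422.5 + 7.5Ps, so Ps = 149.
Buyers pay Pb = 149 − 31 = 118; Q' = -422.5 + 7.5·149 = 695.
Buyers' price falls by P* − Pb = 133 − 118 = 15; sellers' price rises by Ps − P* = 149 − 133 = 16.
So consumers capture 15/31 = 15/31 of each unit of subsidy.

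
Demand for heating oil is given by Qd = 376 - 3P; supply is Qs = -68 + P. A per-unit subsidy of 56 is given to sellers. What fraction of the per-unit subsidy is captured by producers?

Pre-subsidy: 376 - 3P = -68 + P gives P* = 111, Q* = 43.
With the subsidy, sellers receive Ps = Pb + 56 for each unit, where Pb is the price buyers pay.
Supply in terms of Pb becomes Qs = -68 + 1(Pb + 56) = -12 + Pb. Setting this equal to demand: 376 - 3Pb = -12 + Pb, so Pb = 97.
Sellers receive Ps = 97 + 56 = 153; Q' = 376 − 3·97 = 85.
Buyers' price falls by P* − Pb = 111 − 97 = 14; sellers' price rises by Ps − P* = 153 − 111 = 42.
So producers capture 42/56 = 0.75 of each unit of subsidy.

Producer share = 0.75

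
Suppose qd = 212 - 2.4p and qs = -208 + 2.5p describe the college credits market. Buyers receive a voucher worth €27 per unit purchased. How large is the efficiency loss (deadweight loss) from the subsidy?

Deadweight loss = 21870/49

Pre-subsidy: 212 - 2.4p = -208 + 2.5p gives p* = 600/7, q* = 44/7.
With the rebate, buyers effectively pay pb = ps − 27, where ps is the price sellers receive.
Demand in terms of ps becomes qd = 212 − 2.4(ps − 27) = 276.8 - 2.4ps. Setting this equal to supply: 276.8 - 2.4ps = -208 + 2.5ps, so ps = 4848/49.
Buyers pay pb = 4848/49 − 27 = 3525/49; q' = -208 + 2.5·(4848/49) = 1928/49.
The subsidy expands output by 1928/49 − 44/7 = 1620/49 past the efficient level; on those units the gap between marginal cost and willingness to pay runs from 0 up to 27.
DWL = ½ × 27 × 1620/49 = 21870/49.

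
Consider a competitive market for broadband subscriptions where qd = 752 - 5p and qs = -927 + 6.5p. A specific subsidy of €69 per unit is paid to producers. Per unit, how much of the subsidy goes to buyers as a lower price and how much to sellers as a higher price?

Buyers gain €39 per unit; sellers gain €30 per unit

Pre-subsidy: 752 - 5p = -927 + 6.5p gives p* = 146, q* = 22.
With the subsidy, sellers receive ps = pb + 69 for each unit, where pb is the price buyers pay.
Supply in terms of pb becomes qs = -927 + 6.5(pb + 69) = -478.5 + 6.5pb. Setting this equal to demand: 752 - 5pb = -478.5 + 6.5pb, so pb = 107.
Sellers receive ps = 107 + 69 = 176; q' = 752 − 5·107 = 217.
Buyers' price falls by p* − pb = 146 − 107 = 39; sellers' price rises by ps − p* = 176 − 146 = 30.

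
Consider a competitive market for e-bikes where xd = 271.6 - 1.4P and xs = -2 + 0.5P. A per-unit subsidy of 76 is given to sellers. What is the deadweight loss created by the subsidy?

Pre-subsidy: 271.6 - 1.4P = -2 + 0.5P gives P* = 144, x* = 70.
With the subsidy, sellers receive Ps = Pb + 76 for each unit, where Pb is the price buyers pay.
Supply in terms of Pb becomes xs = -2 + 0.5(Pb + 76) = 36 + 0.5Pb. Setting this equal to demand: 271.6 - 1.4Pb = 36 + 0.5Pb, so Pb = 124.
Sellers receive Ps = 124 + 76 = 200; x' = 271.6 − 1.4·124 = 98.
The subsidy expands output by 98 − 70 = 28 past the efficient level; on those units the gap between marginal cost and willingness to pay runs from 0 up to 76.
DWL = ½ × 76 × 28 = 1064.

Deadweight loss = 1064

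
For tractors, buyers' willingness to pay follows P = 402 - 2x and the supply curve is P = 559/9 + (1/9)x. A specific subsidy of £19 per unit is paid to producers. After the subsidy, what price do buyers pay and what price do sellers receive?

Buyers pay £62; sellers receive £81

Pre-subsidy: 402 - 2x = 559/9 + (1/9)x gives x* = 161 and P* = 80.
With the subsidy, sellers receive Ps = Pb + 19 for each unit, where Pb is the price buyers pay.
On the curves, Pb = 402 - 2x and Ps = 559/9 + (1/9)x; the wedge Ps − Pb = 19 gives 559/9 + (1/9)x − (402 - 2x) = 19, so x' = 170.
Then Pb = 402 − 2·170 = 62 and Ps = 559/9 + (1/9)·170 = 81.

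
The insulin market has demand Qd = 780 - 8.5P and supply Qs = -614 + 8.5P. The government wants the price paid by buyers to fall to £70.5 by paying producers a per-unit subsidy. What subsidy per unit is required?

Required subsidy s = £23 per unit

At a buyer price of 70.5, quantity demanded is 780 − 8.5·70.5 = 180.75.
Sellers supply 180.75 only when they receive Ps with -614 + 8.5·Ps = 180.75, i.e. Ps = 93.5.
s = Ps − Pb = 93.5 − 70.5 = 23.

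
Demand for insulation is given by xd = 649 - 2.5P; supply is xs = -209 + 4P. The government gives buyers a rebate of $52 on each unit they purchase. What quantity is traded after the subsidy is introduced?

Pre-subsidy: 649 - 2.5P = -209 + 4P gives P* = 132, x* = 319.
With the rebate, buyers effectively pay Pb = Ps − 52, where Ps is the price sellers receive.
Demand in terms of Ps becomes xd = 649 − 2.5(Ps − 52) = 779 - 2.5Ps. Setting this equal to supply: 779 - 2.5Ps = -209 + 4Ps, so Ps = 152.
Buyers pay Pb = 152 − 52 = 100; x' = -209 + 4·152 = 399.

x' = 399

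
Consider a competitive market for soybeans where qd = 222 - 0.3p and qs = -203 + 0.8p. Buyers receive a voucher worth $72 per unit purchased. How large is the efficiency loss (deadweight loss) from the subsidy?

Deadweight loss = 31104/55

Pre-subsidy: 222 - 0.3p = -203 + 0.8p gives p* = 4250/11, q* = 1167/11.
With the rebate, buyers effectively pay pb = ps − 72, where ps is the price sellers receive.
Demand in terms of ps becomes qd = 222 − 0.3(ps − 72) = 243.6 - 0.3ps. Setting this equal to supply: 243.6 - 0.3ps = -203 + 0.8ps, so ps = 406.
Buyers pay pb = 406 − 72 = 334; q' = -203 + 0.8·406 = 121.8.
The subsidy expands output by 121.8 − 1167/11 = 864/55 past the efficient level; on those units the gap between marginal cost and willingness to pay runs from 0 up to 72.
DWL = ½ × 72 × 864/55 = 31104/55.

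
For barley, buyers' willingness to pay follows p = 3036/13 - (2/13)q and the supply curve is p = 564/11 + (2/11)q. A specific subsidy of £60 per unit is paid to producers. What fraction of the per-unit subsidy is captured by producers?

Producer share = 13/24

Pre-subsidy: 3036/13 - (2/13)q = 564/11 + (2/11)q gives q* = 543 and p* = 150.
With the subsidy, sellers receive ps = pb + 60 for each unit, where pb is the price buyers pay.
On the curves, pb = 3036/13 - (2/13)q and ps = 564/11 + (2/11)q; the wedge ps − pb = 60 gives 564/11 + (2/11)q − (3036/13 - (2/13)q) = 60, so q' = 721.75.
Then pb = 3036/13 − (2/13)·721.75 = 122.5 and ps = 564/11 + (2/11)·721.75 = 182.5.
Buyers' price falls by p* − pb = 150 − 122.5 = 27.5; sellers' price rises by ps − p* = 182.5 − 150 = 32.5.
So producers capture 32.5/60 = 13/24 of each unit of subsidy.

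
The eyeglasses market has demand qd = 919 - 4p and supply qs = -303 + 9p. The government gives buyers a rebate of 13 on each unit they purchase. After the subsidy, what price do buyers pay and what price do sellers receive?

Pre-subsidy: 919 - 4p = -303 + 9p gives p* = 94, q* = 543.
With the rebate, buyers effectively pay pb = ps − 13, where ps is the price sellers receive.
Demand in terms of ps becomes qd = 919 − 4(ps − 13) = 971 - 4ps. Setting this equal to supply: 971 - 4ps = -303 + 9ps, so ps = 98.
Buyers pay pb = 98 − 13 = 85; q' = -303 + 9·98 = 579.

Buyers pay 85; sellers receive 98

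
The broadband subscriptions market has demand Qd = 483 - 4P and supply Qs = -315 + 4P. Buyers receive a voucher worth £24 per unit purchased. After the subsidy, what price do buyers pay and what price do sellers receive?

Pre-subsidy: 483 - 4P = -315 + 4P gives P* = 99.75, Q* = 84.
With the rebate, buyers effectively pay Pb = Ps − 24, where Ps is the price sellers receive.
Demand in terms of Ps becomes Qd = 483 − 4(Ps − 24) = 579 - 4Ps. Setting this equal to supply: 579 - 4Ps = -315 + 4Ps, so Ps = 111.75.
Buyers pay Pb = 111.75 − 24 = 87.75; Q' = -315 + 4·111.75 = 132.

Buyers pay £87.75; sellers receive £111.75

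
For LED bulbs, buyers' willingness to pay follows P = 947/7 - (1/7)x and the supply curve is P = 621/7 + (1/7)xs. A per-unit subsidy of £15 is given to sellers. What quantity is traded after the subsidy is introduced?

x' = 215.5

Pre-subsidy: 947/7 - (1/7)x = 621/7 + (1/7)x gives x* = 163 and P* = 112.
With the subsidy, sellers receive Ps = Pb + 15 for each unit, where Pb is the price buyers pay.
On the curves, Pb = 947/7 - (1/7)x and Ps = 621/7 + (1/7)x; the wedge Ps − Pb = 15 gives 621/7 + (1/7)x − (947/7 - (1/7)x) = 15, so x' = 215.5.
Then Pb = 947/7 − (1/7)·215.5 = 104.5 and Ps = 621/7 + (1/7)·215.5 = 119.5.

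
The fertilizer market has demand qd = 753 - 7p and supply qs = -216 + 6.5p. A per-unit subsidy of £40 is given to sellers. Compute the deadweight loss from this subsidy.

Pre-subsidy: 753 - 7p = -216 + 6.5p gives p* = 646/9, q* = 2255/9.
With the subsidy, sellers receive ps = pb + 40 for each unit, where pb is the price buyers pay.
Supply in terms of pb becomes qs = -216 + 6.5(pb + 40) = 44 + 6.5pb. Setting this equal to demand: 753 - 7pb = 44 + 6.5pb, so pb = 1418/27.
Sellers receive ps = 1418/27 + 40 = 2498/27; q' = 753 − 7·(1418/27) = 10405/27.
The subsidy expands output by 10405/27 − 2255/9 = 3640/27 past the efficient level; on those units the gap between marginal cost and willingness to pay runs from 0 up to 40.
DWL = ½ × 40 × 3640/27 = 72800/27.

Deadweight loss = 72800/27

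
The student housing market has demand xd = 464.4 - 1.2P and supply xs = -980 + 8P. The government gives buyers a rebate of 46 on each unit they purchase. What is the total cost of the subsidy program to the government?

Pre-subsidy: 464.4 - 1.2P = -980 + 8P gives P* = 157, x* = 276.
With the rebate, buyers effectively pay Pb = Ps − 46, where Ps is the price sellers receive.
Demand in terms of Ps becomes xd = 464.4 − 1.2(Ps − 46) = 519.6 - 1.2Ps. Setting this equal to supply: 519.6 - 1.2Ps = -980 + 8Ps, so Ps = 163.
Buyers pay Pb = 163 − 46 = 117; x' = -980 + 8·163 = 324.
Government outlay = subsidy × quantity = 46 × 324 = 14904.

Government cost = 14904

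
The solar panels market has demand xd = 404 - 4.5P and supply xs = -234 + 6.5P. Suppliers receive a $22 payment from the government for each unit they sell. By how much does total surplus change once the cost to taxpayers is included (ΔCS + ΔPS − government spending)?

Pre-subsidy: 404 - 4.5P = -234 + 6.5P gives P* = 58, x* = 143.
With the subsidy, sellers receive Ps = Pb + 22 for each unit, where Pb is the price buyers pay.
Supply in terms of Pb becomes xs = -234 + 6.5(Pb + 22) = -91 + 6.5Pb. Setting this equal to demand: 404 - 4.5Pb = -91 + 6.5Pb, so Pb = 45.
Sellers receive Ps = 45 + 22 = 67; x' = 404 − 4.5·45 = 201.5.
ΔCS = ½(143 + 201.5)(58 − 45) = 2239.25; ΔPS = ½(143 + 201.5)(67 − 58) = 1550.25.
Government spending = 22 × 201.5 = 4433.
Net change = 2239.25 + 1550.25 − 4433 = -643.5. The loss equals the DWL triangle ½·22·58.5.

Net change in total surplus = -$643.5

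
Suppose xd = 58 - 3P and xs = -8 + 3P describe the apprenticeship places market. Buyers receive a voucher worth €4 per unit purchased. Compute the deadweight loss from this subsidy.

Pre-subsidy: 58 - 3P = -8 + 3P gives P* = 11, x* = 25.
With the rebate, buyers effectively pay Pb = Ps − 4, where Ps is the price sellers receive.
Demand in terms of Ps becomes xd = 58 − 3(Ps − 4) = 70 - 3Ps. Setting this equal to supply: 70 - 3Ps = -8 + 3Ps, so Ps = 13.
Buyers pay Pb = 13 − 4 = 9; x' = -8 + 3·13 = 31.
The subsidy expands output by 31 − 25 = 6 past the efficient level; on those units the gap between marginal cost and willingness to pay runs from 0 up to 4.
DWL = ½ × 4 × 6 = 12.

Deadweight loss = €12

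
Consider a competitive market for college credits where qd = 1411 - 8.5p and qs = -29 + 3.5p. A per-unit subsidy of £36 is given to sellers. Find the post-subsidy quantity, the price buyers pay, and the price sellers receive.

Pre-subsidy: 1411 - 8.5p = -29 + 3.5p gives p* = 120, q* = 391.
With the subsidy, sellers receive ps = pb + 36 for each unit, where pb is the price buyers pay.
Supply in terms of pb becomes qs = -29 + 3.5(pb + 36) = 97 + 3.5pb. Setting this equal to demand: 1411 - 8.5pb = 97 + 3.5pb, so pb = 109.5.
Sellers receive ps = 109.5 + 36 = 145.5; q' = 1411 − 8.5·109.5 = 480.25.

q' = 480.25; buyers pay £109.5; sellers receive £145.5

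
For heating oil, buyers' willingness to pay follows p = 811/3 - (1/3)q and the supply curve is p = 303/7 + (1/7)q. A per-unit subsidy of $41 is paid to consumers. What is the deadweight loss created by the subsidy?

Pre-subsidy: 811/3 - (1/3)q = 303/7 + (1/7)q gives q* = 476.8 and p* = 111.4.
With the rebate, buyers effectively pay pb = ps − 41, where ps is the price sellers receive.
On the curves, pb = 811/3 - (1/3)q and ps = 303/7 + (1/7)q; the wedge ps − pb = 41 gives 303/7 + (1/7)q − (811/3 - (1/3)q) = 41, so q' = 562.9.
Then pb = 811/3 − (1/3)·562.9 = 82.7 and ps = 303/7 + (1/7)·562.9 = 123.7.
The subsidy expands output by 562.9 − 476.8 = 86.1 past the efficient level; on those units the gap between marginal cost and willingness to pay runs from 0 up to 41.
DWL = ½ × 41 × 86.1 = 1765.05.

Deadweight loss = $1765.05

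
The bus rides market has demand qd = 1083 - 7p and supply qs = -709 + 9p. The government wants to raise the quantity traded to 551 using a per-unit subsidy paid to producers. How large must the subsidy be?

Required subsidy s = 64 per unit

At q = 551, invert demand for the buyer price: pb = (1083 − 551)/7 = 76; invert supply for the seller price: ps = (551 − (-709))/9 = 140.
The subsidy must fill the gap: s = ps − pb = 140 − 76 = 64.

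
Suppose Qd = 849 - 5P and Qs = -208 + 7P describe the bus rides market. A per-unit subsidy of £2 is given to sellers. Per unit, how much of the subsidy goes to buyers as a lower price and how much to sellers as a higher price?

Buyers gain 7/6 per unit; sellers gain 5/6 per unit

Pre-subsidy: 849 - 5P = -208 + 7P gives P* = 1057/12, Q* = 4903/12.
With the subsidy, sellers receive Ps = Pb + 2 for each unit, where Pb is the price buyers pay.
Supply in terms of Pb becomes Qs = -208 + 7(Pb + 2) = -194 + 7Pb. Setting this equal to demand: 849 - 5Pb = -194 + 7Pb, so Pb = 1043/12.
Sellers receive Ps = 1043/12 + 2 = 1067/12; Q' = 849 − 5·(1043/12) = 4973/12.
Buyers' price falls by P* − Pb = 1057/12 − 1043/12 = 7/6; sellers' price rises by Ps − P* = 1067/12 − 1057/12 = 5/6.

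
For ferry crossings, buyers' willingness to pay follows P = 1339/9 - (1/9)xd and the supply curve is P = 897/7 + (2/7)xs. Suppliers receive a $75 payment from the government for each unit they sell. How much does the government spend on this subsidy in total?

Pre-subsidy: 1339/9 - (1/9)x = 897/7 + (2/7)x gives x* = 52 and P* = 143.
With the subsidy, sellers receive Ps = Pb + 75 for each unit, where Pb is the price buyers pay.
On the curves, Pb = 1339/9 - (1/9)x and Ps = 897/7 + (2/7)x; the wedge Ps − Pb = 75 gives 897/7 + (2/7)x − (1339/9 - (1/9)x) = 75, so x' = 241.
Then Pb = 1339/9 − (1/9)·241 = 122 and Ps = 897/7 + (2/7)·241 = 197.
Government outlay = subsidy × quantity = 75 × 241 = 18075.

Government cost = $18075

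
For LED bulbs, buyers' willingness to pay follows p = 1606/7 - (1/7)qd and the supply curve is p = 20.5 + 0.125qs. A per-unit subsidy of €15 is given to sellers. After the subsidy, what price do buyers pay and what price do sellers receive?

Buyers pay €110; sellers receive €125

Pre-subsidy: 1606/7 - (1/7)q = 20.5 + 0.125q gives q* = 780 and p* = 118.
With the subsidy, sellers receive ps = pb + 15 for each unit, where pb is the price buyers pay.
On the curves, pb = 1606/7 - (1/7)q and ps = 20.5 + 0.125q; the wedge ps − pb = 15 gives 20.5 + 0.125q − (1606/7 - (1/7)q) = 15, so q' = 836.
Then pb = 1606/7 − (1/7)·836 = 110 and ps = 20.5 + 0.125·836 = 125.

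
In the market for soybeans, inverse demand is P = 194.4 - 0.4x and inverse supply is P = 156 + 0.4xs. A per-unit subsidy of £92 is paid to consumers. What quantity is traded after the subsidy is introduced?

x' = 163

Pre-subsidy: 194.4 - 0.4x = 156 + 0.4x gives x* = 48 and P* = 175.2.
With the rebate, buyers effectively pay Pb = Ps − 92, where Ps is the price sellers receive.
On the curves, Pb = 194.4 - 0.4x and Ps = 156 + 0.4x; the wedge Ps − Pb = 92 gives 156 + 0.4x − (194.4 - 0.4x) = 92, so x' = 163.
Then Pb = 194.4 − 0.4·163 = 129.2 and Ps = 156 + 0.4·163 = 221.2.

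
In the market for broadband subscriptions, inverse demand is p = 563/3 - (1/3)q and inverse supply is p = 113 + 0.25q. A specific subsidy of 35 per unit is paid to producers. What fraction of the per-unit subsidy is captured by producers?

Producer share = 3/7

Pre-subsidy: 563/3 - (1/3)q = 113 + 0.25q gives q* = 128 and p* = 145.
With the subsidy, sellers receive ps = pb + 35 for each unit, where pb is the price buyers pay.
On the curves, pb = 563/3 - (1/3)q and ps = 113 + 0.25q; the wedge ps − pb = 35 gives 113 + 0.25q − (563/3 - (1/3)q) = 35, so q' = 188.
Then pb = 563/3 − (1/3)·188 = 125 and ps = 113 + 0.25·188 = 160.
Buyers' price falls by p* − pb = 145 − 125 = 20; sellers' price rises by ps − p* = 160 − 145 = 15.
So producers capture 15/35 = 3/7 of each unit of subsidy.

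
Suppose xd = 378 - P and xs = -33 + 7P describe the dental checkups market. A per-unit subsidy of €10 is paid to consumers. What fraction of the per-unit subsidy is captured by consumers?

Consumer share = 0.875

Pre-subsidy: 378 - P = -33 + 7P gives P* = 51.375, x* = 326.625.
With the rebate, buyers effectively pay Pb = Ps − 10, where Ps is the price sellers receive.
Demand in terms of Ps becomes xd = 378 − 1(Ps − 10) = 388 - Ps. Setting this equal to supply: 388 - Ps = -33 + 7Ps, so Ps = 52.625.
Buyers pay Pb = 52.625 − 10 = 42.625; x' = -33 + 7·52.625 = 335.375.
Buyers' price falls by P* − Pb = 51.375 − 42.625 = 8.75; sellers' price rises by Ps − P* = 52.625 − 51.375 = 1.25.
So consumers capture 8.75/10 = 0.875 of each unit of subsidy.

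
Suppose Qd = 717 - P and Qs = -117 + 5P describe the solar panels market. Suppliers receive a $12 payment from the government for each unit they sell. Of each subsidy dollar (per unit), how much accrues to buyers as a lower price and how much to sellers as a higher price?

Pre-subsidy: 717 - P = -117 + 5P gives P* = 139, Q* = 578.
With the subsidy, sellers receive Ps = Pb + 12 for each unit, where Pb is the price buyers pay.
Supply in terms of Pb becomes Qs = -117 + 5(Pb + 12) = -57 + 5Pb. Setting this equal to demand: 717 - Pb = -57 + 5Pb, so Pb = 129.
Sellers receive Ps = 129 + 12 = 141; Q' = 717 − 1·129 = 588.
Buyers' price falls by P* − Pb = 139 − 129 = 10; sellers' price rises by Ps − P* = 141 − 139 = 2.

Buyers gain $10 per unit; sellers gain $2 per unit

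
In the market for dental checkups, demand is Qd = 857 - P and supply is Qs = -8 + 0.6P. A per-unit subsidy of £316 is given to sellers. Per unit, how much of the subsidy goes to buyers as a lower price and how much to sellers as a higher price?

Buyers gain £118.5 per unit; sellers gain £197.5 per unit

Pre-subsidy: 857 - P = -8 + 0.6P gives P* = 540.625, Q* = 316.375.
With the subsidy, sellers receive Ps = Pb + 316 for each unit, where Pb is the price buyers pay.
Supply in terms of Pb becomes Qs = -8 + 0.6(Pb + 316) = 181.6 + 0.6Pb. Setting this equal to demand: 857 - Pb = 181.6 + 0.6Pb, so Pb = 422.125.
Sellers receive Ps = 422.125 + 316 = 738.125; Q' = 857 − 1·422.125 = 434.875.
Buyers' price falls by P* − Pb = 540.625 − 422.125 = 118.5; sellers' price rises by Ps − P* = 738.125 − 540.625 = 197.5.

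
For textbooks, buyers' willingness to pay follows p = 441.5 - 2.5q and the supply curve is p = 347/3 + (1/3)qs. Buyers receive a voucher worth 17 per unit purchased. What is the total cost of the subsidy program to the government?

Government cost = 2057

Pre-subsidy: 441.5 - 2.5q = 347/3 + (1/3)q gives q* = 115 and p* = 154.
With the rebate, buyers effectively pay pb = ps − 17, where ps is the price sellers receive.
On the curves, pb = 441.5 - 2.5q and ps = 347/3 + (1/3)q; the wedge ps − pb = 17 gives 347/3 + (1/3)q − (441.5 - 2.5q) = 17, so q' = 121.
Then pb = 441.5 − 2.5·121 = 139 and ps = 347/3 + (1/3)·121 = 156.
Government outlay = subsidy × quantity = 17 × 121 = 2057.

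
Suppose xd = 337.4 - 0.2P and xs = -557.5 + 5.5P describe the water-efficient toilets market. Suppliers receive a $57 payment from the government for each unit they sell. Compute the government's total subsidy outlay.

Government cost = $18069

Pre-subsidy: 337.4 - 0.2P = -557.5 + 5.5P gives P* = 157, x* = 306.
With the subsidy, sellers receive Ps = Pb + 57 for each unit, where Pb is the price buyers pay.
Supply in terms of Pb becomes xs = -557.5 + 5.5(Pb + 57) = -244 + 5.5Pb. Setting this equal to demand: 337.4 - 0.2Pb = -244 + 5.5Pb, so Pb = 102.
Sellers receive Ps = 102 + 57 = 159; x' = 337.4 − 0.2·102 = 317.
Government outlay = subsidy × quantity = 57 × 317 = 18069.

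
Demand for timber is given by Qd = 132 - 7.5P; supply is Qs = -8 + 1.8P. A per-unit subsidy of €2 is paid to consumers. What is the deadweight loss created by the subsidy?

Pre-subsidy: 132 - 7.5P = -8 + 1.8P gives P* = 1400/93, Q* = 592/31.
With the rebate, buyers effectively pay Pb = Ps − 2, where Ps is the price sellers receive.
Demand in terms of Ps becomes Qd = 132 − 7.5(Ps − 2) = 147 - 7.5Ps. Setting this equal to supply: 147 - 7.5Ps = -8 + 1.8Ps, so Ps = 50/3.
Buyers pay Pb = 50/3 − 2 = 44/3; Q' = -8 + 1.8·(50/3) = 22.
The subsidy expands output by 22 − 592/31 = 90/31 past the efficient level; on those units the gap between marginal cost and willingness to pay runs from 0 up to 2.
DWL = ½ × 2 × 90/31 = 90/31.

Deadweight loss = 90/31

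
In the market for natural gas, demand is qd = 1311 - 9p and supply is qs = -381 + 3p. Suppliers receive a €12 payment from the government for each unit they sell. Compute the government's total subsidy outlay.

Government cost = €828

Pre-subsidy: 1311 - 9p = -381 + 3p gives p* = 141, q* = 42.
With the subsidy, sellers receive ps = pb + 12 for each unit, where pb is the price buyers pay.
Supply in terms of pb becomes qs = -381 + 3(pb + 12) = -345 + 3pb. Setting this equal to demand: 1311 - 9pb = -345 + 3pb, so pb = 138.
Sellers receive ps = 138 + 12 = 150; q' = 1311 − 9·138 = 69.
Government outlay = subsidy × quantity = 12 × 69 = 828.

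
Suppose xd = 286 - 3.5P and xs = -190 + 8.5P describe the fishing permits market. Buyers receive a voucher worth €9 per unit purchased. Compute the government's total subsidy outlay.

Pre-subsidy: 286 - 3.5P = -190 + 8.5P gives P* = 119/3, x* = 883/6.
With the rebate, buyers effectively pay Pb = Ps − 9, where Ps is the price sellers receive.
Demand in terms of Ps becomes xd = 286 − 3.5(Ps − 9) = 317.5 - 3.5Ps. Setting this equal to supply: 317.5 - 3.5Ps = -190 + 8.5Ps, so Ps = 1015/24.
Buyers pay Pb = 1015/24 − 9 = 799/24; x' = -190 + 8.5·(1015/24) = 8135/48.
Government outlay = subsidy × quantity = 9 × 8135/48 = 1525.3125.

Government cost = €1525.3125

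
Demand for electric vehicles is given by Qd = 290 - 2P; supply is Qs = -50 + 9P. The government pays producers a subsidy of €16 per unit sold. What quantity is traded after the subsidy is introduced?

Pre-subsidy: 290 - 2P = -50 + 9P gives P* = 340/11, Q* = 2510/11.
With the subsidy, sellers receive Ps = Pb + 16 for each unit, where Pb is the price buyers pay.
Supply in terms of Pb becomes Qs = -50 + 9(Pb + 16) = 94 + 9Pb. Setting this equal to demand: 290 - 2Pb = 94 + 9Pb, so Pb = 196/11.
Sellers receive Ps = 196/11 + 16 = 372/11; Q' = 290 − 2·(196/11) = 2798/11.

Q' = 2798/11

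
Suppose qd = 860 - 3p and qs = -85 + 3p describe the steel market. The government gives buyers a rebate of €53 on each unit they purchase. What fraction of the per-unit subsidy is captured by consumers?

Pre-subsidy: 860 - 3p = -85 + 3p gives p* = 157.5, q* = 387.5.
With the rebate, buyers effectively pay pb = ps − 53, where ps is the price sellers receive.
Demand in terms of ps becomes qd = 860 − 3(ps − 53) = 1019 - 3ps. Setting this equal to supply: 1019 - 3ps = -85 + 3ps, so ps = 184.
Buyers pay pb = 184 − 53 = 131; q' = -85 + 3·184 = 467.
Buyers' price falls by p* − pb = 157.5 − 131 = 26.5; sellers' price rises by ps − p* = 184 − 157.5 = 26.5.
So consumers capture 26.5/53 = 0.5 of each unit of subsidy.

Consumer share = 0.5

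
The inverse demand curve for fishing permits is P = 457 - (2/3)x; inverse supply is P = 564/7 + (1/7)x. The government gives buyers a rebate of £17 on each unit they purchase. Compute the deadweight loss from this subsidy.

Deadweight loss = £178.5

Pre-subsidy: 457 - (2/3)x = 564/7 + (1/7)x gives x* = 465 and P* = 147.
With the rebate, buyers effectively pay Pb = Ps − 17, where Ps is the price sellers receive.
On the curves, Pb = 457 - (2/3)x and Ps = 564/7 + (1/7)x; the wedge Ps − Pb = 17 gives 564/7 + (1/7)x − (457 - (2/3)x) = 17, so x' = 486.
Then Pb = 457 − (2/3)·486 = 133 and Ps = 564/7 + (1/7)·486 = 150.
The subsidy expands output by 486 − 465 = 21 past the efficient level; on those units the gap between marginal cost and willingness to pay runs from 0 up to 17.
DWL = ½ × 17 × 21 = 178.5.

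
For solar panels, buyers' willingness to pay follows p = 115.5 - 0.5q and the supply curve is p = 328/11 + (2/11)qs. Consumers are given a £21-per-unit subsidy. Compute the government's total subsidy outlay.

Government cost = £3285.8

Pre-subsidy: 115.5 - 0.5q = 328/11 + (2/11)q gives q* = 377/3 and p* = 158/3.
With the rebate, buyers effectively pay pb = ps − 21, where ps is the price sellers receive.
On the curves, pb = 115.5 - 0.5q and ps = 328/11 + (2/11)q; the wedge ps − pb = 21 gives 328/11 + (2/11)q − (115.5 - 0.5q) = 21, so q' = 2347/15.
Then pb = 115.5 − 0.5·(2347/15) = 559/15 and ps = 328/11 + (2/11)·(2347/15) = 874/15.
Government outlay = subsidy × quantity = 21 × 2347/15 = 3285.8.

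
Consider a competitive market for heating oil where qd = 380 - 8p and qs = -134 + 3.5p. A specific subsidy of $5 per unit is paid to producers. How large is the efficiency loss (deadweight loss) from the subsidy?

Deadweight loss = 700/23

Pre-subsidy: 380 - 8p = -134 + 3.5p gives p* = 1028/23, q* = 516/23.
With the subsidy, sellers receive ps = pb + 5 for each unit, where pb is the price buyers pay.
Supply in terms of pb becomes qs = -134 + 3.5(pb + 5) = -116.5 + 3.5pb. Setting this equal to demand: 380 - 8pb = -116.5 + 3.5pb, so pb = 993/23.
Sellers receive ps = 993/23 + 5 = 1108/23; q' = 380 − 8·(993/23) = 796/23.
The subsidy expands output by 796/23 − 516/23 = 280/23 past the efficient level; on those units the gap between marginal cost and willingness to pay runs from 0 up to 5.
DWL = ½ × 5 × 280/23 = 700/23.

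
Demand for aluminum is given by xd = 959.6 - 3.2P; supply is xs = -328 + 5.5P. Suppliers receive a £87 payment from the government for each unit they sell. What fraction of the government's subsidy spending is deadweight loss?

Pre-subsidy: 959.6 - 3.2P = -328 + 5.5P gives P* = 148, x* = 486.
With the subsidy, sellers receive Ps = Pb + 87 for each unit, where Pb is the price buyers pay.
Supply in terms of Pb becomes xs = -328 + 5.5(Pb + 87) = 150.5 + 5.5Pb. Setting this equal to demand: 959.6 - 3.2Pb = 150.5 + 5.5Pb, so Pb = 93.
Sellers receive Ps = 93 + 87 = 180; x' = 959.6 − 3.2·93 = 662.
ΔCS = ½(486 + 662)(148 − 93) = 31570; ΔPS = ½(486 + 662)(180 − 148) = 18368.
Government spending = 87 × 662 = 57594.
DWL = ½ × 87 × (662 − 486) = 7656; fraction = 7656 / 57594 = 44/331.

DWL / government spending = 44/331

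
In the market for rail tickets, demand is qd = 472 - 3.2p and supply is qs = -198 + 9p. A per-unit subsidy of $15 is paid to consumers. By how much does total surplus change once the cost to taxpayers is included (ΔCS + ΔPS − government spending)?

Net change in total surplus = -16200/61

Pre-subsidy: 472 - 3.2p = -198 + 9p gives p* = 3350/61, q* = 18072/61.
With the rebate, buyers effectively pay pb = ps − 15, where ps is the price sellers receive.
Demand in terms of ps becomes qd = 472 − 3.2(ps − 15) = 520 - 3.2ps. Setting this equal to supply: 520 - 3.2ps = -198 + 9ps, so ps = 3590/61.
Buyers pay pb = 3590/61 − 15 = 2675/61; q' = -198 + 9·(3590/61) = 20232/61.
ΔCS = ½(18072/61 + 20232/61)(3350/61 − 2675/61) = 12927600/3721; ΔPS = ½(18072/61 + 20232/61)(3590/61 − 3350/61) = 4596480/3721.
Government spending = 15 × 20232/61 = 303480/61.
Net change = 12927600/3721 + 4596480/3721 − 303480/61 = -16200/61. The loss equals the DWL triangle ½·15·2160/61.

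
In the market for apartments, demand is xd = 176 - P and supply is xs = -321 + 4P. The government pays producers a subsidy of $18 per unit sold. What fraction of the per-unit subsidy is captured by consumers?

Pre-subsidy: 176 - P = -321 + 4P gives P* = 99.4, x* = 76.6.
With the subsidy, sellers receive Ps = Pb + 18 for each unit, where Pb is the price buyers pay.
Supply in terms of Pb becomes xs = -321 + 4(Pb + 18) = -249 + 4Pb. Setting this equal to demand: 176 - Pb = -249 + 4Pb, so Pb = 85.
Sellers receive Ps = 85 + 18 = 103; x' = 176 − 1·85 = 91.
Buyers' price falls by P* − Pb = 99.4 − 85 = 14.4; sellers' price rises by Ps − P* = 103 − 99.4 = 3.6.
So consumers capture 14.4/18 = 0.8 of each unit of subsidy.

Consumer share = 0.8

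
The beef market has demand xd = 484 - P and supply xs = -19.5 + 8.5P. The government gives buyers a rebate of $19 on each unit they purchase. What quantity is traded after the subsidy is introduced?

Pre-subsidy: 484 - P = -19.5 + 8.5P gives P* = 53, x* = 431.
With the rebate, buyers effectively pay Pb = Ps − 19, where Ps is the price sellers receive.
Demand in terms of Ps becomes xd = 484 − 1(Ps − 19) = 503 - Ps. Setting this equal to supply: 503 - Ps = -19.5 + 8.5Ps, so Ps = 55.
Buyers pay Pb = 55 − 19 = 36; x' = -19.5 + 8.5·55 = 448.

x' = 448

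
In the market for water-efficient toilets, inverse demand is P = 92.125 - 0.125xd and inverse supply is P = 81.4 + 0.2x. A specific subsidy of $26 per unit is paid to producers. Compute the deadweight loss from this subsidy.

Deadweight loss = $1040

Pre-subsidy: 92.125 - 0.125x = 81.4 + 0.2x gives x* = 33 and P* = 88.
With the subsidy, sellers receive Ps = Pb + 26 for each unit, where Pb is the price buyers pay.
On the curves, Pb = 92.125 - 0.125x and Ps = 81.4 + 0.2x; the wedge Ps − Pb = 26 gives 81.4 + 0.2x − (92.125 - 0.125x) = 26, so x' = 113.
Then Pb = 92.125 − 0.125·113 = 78 and Ps = 81.4 + 0.2·113 = 104.
The subsidy expands output by 113 − 33 = 80 past the efficient level; on those units the gap between marginal cost and willingness to pay runs from 0 up to 26.
DWL = ½ × 26 × 80 = 1040.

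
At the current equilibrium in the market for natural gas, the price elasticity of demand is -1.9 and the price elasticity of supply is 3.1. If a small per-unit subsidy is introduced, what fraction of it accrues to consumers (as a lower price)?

For a small subsidy around the equilibrium, the benefit split depends on the relative slopes, which at a point are proportional to the elasticities.
Buyer share = εs/(εs + |εd|) = 3.1/(3.1 + 1.9) = 0.62; seller share = |εd|/(εs + |εd|) = 0.38.

Consumer share = 0.62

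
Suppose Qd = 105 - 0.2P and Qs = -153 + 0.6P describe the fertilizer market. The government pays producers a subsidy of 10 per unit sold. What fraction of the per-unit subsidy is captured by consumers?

Consumer share = 0.75

Pre-subsidy: 105 - 0.2P = -153 + 0.6P gives P* = 322.5, Q* = 40.5.
With the subsidy, sellers receive Ps = Pb + 10 for each unit, where Pb is the price buyers pay.
Supply in terms of Pb becomes Qs = -153 + 0.6(Pb + 10) = -147 + 0.6Pb. Setting this equal to demand: 105 - 0.2Pb = -147 + 0.6Pb, so Pb = 315.
Sellers receive Ps = 315 + 10 = 325; Q' = 105 − 0.2·315 = 42.
Buyers' price falls by P* − Pb = 322.5 − 315 = 7.5; sellers' price rises by Ps − P* = 325 − 322.5 = 2.5.
So consumers capture 7.5/10 = 0.75 of each unit of subsidy.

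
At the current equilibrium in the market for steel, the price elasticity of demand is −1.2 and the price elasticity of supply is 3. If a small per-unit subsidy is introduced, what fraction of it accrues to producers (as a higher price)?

Producer share = 2/7

For a small subsidy around the equilibrium, the benefit split depends on the relative slopes, which at a point are proportional to the elasticities.
Buyer share = εs/(εs + |εd|) = 3/(3 + 1.2) = 5/7; seller share = |εd|/(εs + |εd|) = 2/7.
So producers capture 2/7 of the subsidy.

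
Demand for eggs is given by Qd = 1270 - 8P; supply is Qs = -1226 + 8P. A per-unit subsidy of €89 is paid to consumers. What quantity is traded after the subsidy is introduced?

Q' = 378

Pre-subsidy: 1270 - 8P = -1226 + 8P gives P* = 156, Q* = 22.
With the rebate, buyers effectively pay Pb = Ps − 89, where Ps is the price sellers receive.
Demand in terms of Ps becomes Qd = 1270 − 8(Ps − 89) = 1982 - 8Ps. Setting this equal to supply: 1982 - 8Ps = -1226 + 8Ps, so Ps = 200.5.
Buyers pay Pb = 200.5 − 89 = 111.5; Q' = -1226 + 8·200.5 = 378.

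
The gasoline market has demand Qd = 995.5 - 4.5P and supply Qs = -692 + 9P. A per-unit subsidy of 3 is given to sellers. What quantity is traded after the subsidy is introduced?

Pre-subsidy: 995.5 - 4.5P = -692 + 9P gives P* = 125, Q* = 433.
With the subsidy, sellers receive Ps = Pb + 3 for each unit, where Pb is the price buyers pay.
Supply in terms of Pb becomes Qs = -692 + 9(Pb + 3) = -665 + 9Pb. Setting this equal to demand: 995.5 - 4.5Pb = -665 + 9Pb, so Pb = 123.
Sellers receive Ps = 123 + 3 = 126; Q' = 995.5 − 4.5·123 = 442.

Q' = 442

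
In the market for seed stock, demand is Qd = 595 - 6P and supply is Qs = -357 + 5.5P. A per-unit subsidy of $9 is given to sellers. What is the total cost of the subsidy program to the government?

Government cost = 25695/23

Pre-subsidy: 595 - 6P = -357 + 5.5P gives P* = 1904/23, Q* = 2261/23.
With the subsidy, sellers receive Ps = Pb + 9 for each unit, where Pb is the price buyers pay.
Supply in terms of Pb becomes Qs = -357 + 5.5(Pb + 9) = -307.5 + 5.5Pb. Setting this equal to demand: 595 - 6Pb = -307.5 + 5.5Pb, so Pb = 1805/23.
Sellers receive Ps = 1805/23 + 9 = 2012/23; Q' = 595 − 6·(1805/23) = 2855/23.
Government outlay = subsidy × quantity = 9 × 2855/23 = 25695/23.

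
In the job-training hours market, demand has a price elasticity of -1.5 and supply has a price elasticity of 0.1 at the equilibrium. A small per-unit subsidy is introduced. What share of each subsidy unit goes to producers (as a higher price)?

For a small subsidy around the equilibrium, the benefit split depends on the relative slopes, which at a point are proportional to the elasticities.
Buyer share = εs/(εs + |εd|) = 0.1/(0.1 + 1.5) = 0.0625; seller share = |εd|/(εs + |εd|) = 0.9375.
So producers capture 0.9375 of the subsidy.

Producer share = 0.9375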